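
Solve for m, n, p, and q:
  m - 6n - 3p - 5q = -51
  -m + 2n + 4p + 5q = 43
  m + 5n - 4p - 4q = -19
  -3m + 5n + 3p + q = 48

Row-reduce the augmented matrix:
R2 ← R2 + 1·R1.
R3 ← R3 − 1·R1.
R4 ← R4 + 3·R1.
R2 ← R2 / (-4).
R1 ← R1 + 6·R2.
R3 ← R3 − 11·R2.
R4 ← R4 + 13·R2.
R3 ← R3 / (7/4).
R1 ← R1 + 9/2·R3.
R2 ← R2 + 1/4·R3.
R4 ← R4 + 37/4·R3.
R4 ← R4 / (-61/7).
R1 ← R1 + 17/7·R4.
R2 ← R2 − 1/7·R4.
R3 ← R3 − 4/7·R4.
Reading off the reduced rows gives m = -6, n = 3, p = 4, q = 3.

m = -6, n = 3, p = 4, q = 3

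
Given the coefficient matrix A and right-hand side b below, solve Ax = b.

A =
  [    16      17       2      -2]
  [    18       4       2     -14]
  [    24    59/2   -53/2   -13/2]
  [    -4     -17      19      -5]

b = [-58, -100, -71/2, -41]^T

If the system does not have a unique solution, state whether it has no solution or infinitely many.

no solution

Row-reduce:
R1 ← R1 / (16).
R2 ← R2 − 18·R1.
R3 ← R3 − 24·R1.
R4 ← R4 + 4·R1.
R2 ← R2 / (-121/8).
R1 ← R1 − 17/16·R2.
R3 ← R3 − 4·R2.
R4 ← R4 + 51/4·R2.
R3 ← R3 / (-7155/242).
R1 ← R1 − 13/121·R3.
R2 ← R2 − 2/121·R3.
R4 ← R4 − 2385/121·R3.
Row 4 reduces to 0 = 2, a contradiction. The system is inconsistent.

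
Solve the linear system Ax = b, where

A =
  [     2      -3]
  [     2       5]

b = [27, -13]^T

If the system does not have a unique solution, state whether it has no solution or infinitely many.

Row-reduce the augmented matrix:
R1 ← R1 / (2).
R2 ← R2 − 2·R1.
R2 ← R2 / (8).
R1 ← R1 + 3/2·R2.
Reading off the reduced rows gives x_1 = 6, x_2 = -5.

x_1 = 6, x_2 = -5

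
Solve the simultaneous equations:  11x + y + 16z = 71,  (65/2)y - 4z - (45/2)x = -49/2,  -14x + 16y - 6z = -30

infinitely many solutions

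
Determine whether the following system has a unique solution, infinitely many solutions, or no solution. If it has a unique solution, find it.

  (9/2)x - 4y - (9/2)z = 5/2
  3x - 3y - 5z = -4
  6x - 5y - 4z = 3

Row-reduce:
R1 ← R1 / (9/2).
R2 ← R2 − 3·R1.
R3 ← R3 − 6·R1.
R2 ← R2 / (-1/3).
R1 ← R1 + 8/9·R2.
R3 ← R3 − 1/3·R2.
Row 3 reduces to 0 = -6, a contradiction. The system is inconsistent.

no solution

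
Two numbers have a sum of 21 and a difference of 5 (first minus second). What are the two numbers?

Let x = first number, y = second number.
  x + y = 21
  x - y = 5
Row-reduce the augmented matrix:
R2 ← R2 − 1·R1.
R2 ← R2 / (-2).
R1 ← R1 − 1·R2.
Reading off the reduced rows gives x = 13, y = 8.

first number: 13, second number: 8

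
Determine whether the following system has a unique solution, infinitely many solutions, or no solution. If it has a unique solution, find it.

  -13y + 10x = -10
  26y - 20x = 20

Row-reduce:
R1 ← R1 / (10).
R2 ← R2 + 20·R1.
Rank is 1 with 2 unknowns, leaving y free.

infinitely many solutions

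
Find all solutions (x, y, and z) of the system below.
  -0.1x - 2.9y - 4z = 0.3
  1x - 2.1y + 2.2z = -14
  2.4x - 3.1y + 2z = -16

x = 1, y = 4, z = -3

Row-reduce the augmented matrix:
R1 ← R1 / (-1/10).
R2 ← R2 − 1·R1.
R3 ← R3 − 12/5·R1.
R2 ← R2 / (-311/10).
R1 ← R1 − 29·R2.
R3 ← R3 + 727/10·R2.
R3 ← R3 / (-8767/1555).
R1 ← R1 − 1478/311·R3.
R2 ← R2 − 378/311·R3.
Reading off the reduced rows gives x = 1, y = 4, z = -3.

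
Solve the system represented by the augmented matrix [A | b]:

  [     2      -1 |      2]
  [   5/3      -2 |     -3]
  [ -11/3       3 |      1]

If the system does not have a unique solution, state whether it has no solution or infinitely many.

Row-reduce the augmented matrix:
R1 ← R1 / (2).
R2 ← R2 − 5/3·R1.
R3 ← R3 + 11/3·R1.
R2 ← R2 / (-7/6).
R1 ← R1 + 1/2·R2.
R3 ← R3 − 7/6·R2.
R3 reduces to 0 = 0, so the extra equation is consistent.
Reading off the reduced rows gives x_1 = 3, x_2 = 4.

x_1 = 3, x_2 = 4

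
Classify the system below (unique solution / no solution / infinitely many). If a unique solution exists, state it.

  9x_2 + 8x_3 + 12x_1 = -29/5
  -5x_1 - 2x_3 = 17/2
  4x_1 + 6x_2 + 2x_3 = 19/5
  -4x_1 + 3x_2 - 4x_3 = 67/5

Row-reduce the augmented matrix:
R1 ← R1 / (12).
R2 ← R2 + 5·R1.
R3 ← R3 − 4·R1.
R4 ← R4 + 4·R1.
R2 ← R2 / (15/4).
R1 ← R1 − 3/4·R2.
R3 ← R3 − 3·R2.
R4 ← R4 − 6·R2.
R3 ← R3 / (-26/15).
R1 ← R1 − 2/5·R3.
R2 ← R2 − 16/45·R3.
R4 ← R4 + 52/15·R3.
R4 reduces to 0 = 0, so the extra equation is consistent.
Reading off the reduced rows gives x_1 = -3/2, x_2 = 9/5, x_3 = -1/2.

x_1 = -3/2, x_2 = 9/5, x_3 = -1/2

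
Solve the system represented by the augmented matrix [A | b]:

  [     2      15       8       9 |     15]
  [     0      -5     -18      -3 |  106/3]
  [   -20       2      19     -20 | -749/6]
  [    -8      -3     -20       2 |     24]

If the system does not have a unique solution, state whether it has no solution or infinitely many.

Row-reduce the augmented matrix:
R1 ← R1 / (2).
R3 ← R3 + 20·R1.
R4 ← R4 + 8·R1.
R2 ← R2 / (-5).
R1 ← R1 − 15/2·R2.
R3 ← R3 − 152·R2.
R4 ← R4 − 57·R2.
R3 ← R3 / (-2241/5).
R1 ← R1 + 23·R3.
R2 ← R2 − 18/5·R3.
R4 ← R4 + 966/5·R3.
R4 ← R4 / (9665/747).
R1 ← R1 − 2438/2241·R4.
R2 ← R2 − 107/249·R4.
R3 ← R3 − 106/2241·R4.
Reading off the reduced rows gives x_1 = 3, x_2 = 4/3, x_3 = -5/2, x_4 = 1.

x_1 = 3, x_2 = 4/3, x_3 = -5/2, x_4 = 1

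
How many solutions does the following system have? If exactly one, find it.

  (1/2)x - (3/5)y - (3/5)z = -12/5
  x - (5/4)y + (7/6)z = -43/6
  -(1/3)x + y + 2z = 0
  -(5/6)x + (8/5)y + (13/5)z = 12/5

x = -6, y = 0, z = -1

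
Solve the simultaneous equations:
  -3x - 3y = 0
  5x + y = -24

Row-reduce the augmented matrix:
R1 ← R1 / (-3).
R2 ← R2 − 5·R1.
R2 ← R2 / (-4).
R1 ← R1 − 1·R2.
Reading off the reduced rows gives x = -6, y = 6.

x = -6, y = 6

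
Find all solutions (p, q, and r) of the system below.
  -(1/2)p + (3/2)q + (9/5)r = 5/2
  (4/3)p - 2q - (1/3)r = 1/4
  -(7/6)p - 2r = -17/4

p = 3/2, q = 2/3, r = 5/4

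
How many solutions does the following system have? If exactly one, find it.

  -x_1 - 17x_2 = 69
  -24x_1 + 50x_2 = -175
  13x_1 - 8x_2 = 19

no solution

Row-reduce:
R1 ← R1 / (-1).
R2 ← R2 + 24·R1.
R3 ← R3 − 13·R1.
R2 ← R2 / (458).
R1 ← R1 − 17·R2.
R3 ← R3 + 229·R2.
Row 3 reduces to 0 = 1/2, a contradiction. The system is inconsistent.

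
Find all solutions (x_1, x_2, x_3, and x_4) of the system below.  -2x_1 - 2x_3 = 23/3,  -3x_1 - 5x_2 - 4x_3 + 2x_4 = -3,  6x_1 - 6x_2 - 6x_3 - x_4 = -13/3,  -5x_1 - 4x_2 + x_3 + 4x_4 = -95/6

x_1 = -4/3, x_2 = 7/3, x_3 = -5/2, x_4 = -8/3

Row-reduce the augmented matrix:
R1 ← R1 / (-2).
R2 ← R2 + 3·R1.
R3 ← R3 − 6·R1.
R4 ← R4 + 5·R1.
R2 ← R2 / (-5).
R3 ← R3 + 6·R2.
R4 ← R4 + 4·R2.
R3 ← R3 / (-54/5).
R1 ← R1 − 1·R3.
R2 ← R2 − 1/5·R3.
R4 ← R4 − 34/5·R3.
R4 ← R4 / (7/27).
R1 ← R1 + 17/54·R4.
R2 ← R2 + 25/54·R4.
R3 ← R3 − 17/54·R4.
Reading off the reduced rows gives x_1 = -4/3, x_2 = 7/3, x_3 = -5/2, x_4 = -8/3.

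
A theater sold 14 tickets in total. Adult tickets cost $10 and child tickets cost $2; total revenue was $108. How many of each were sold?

adult tickets: 10, child tickets: 4

Let a = adult tickets, c = child tickets.
  a + c = 14
  10a + 2c = 108
Row-reduce the augmented matrix:
R2 ← R2 − 10·R1.
R2 ← R2 / (-8).
R1 ← R1 − 1·R2.
Reading off the reduced rows gives a = 10, c = 4.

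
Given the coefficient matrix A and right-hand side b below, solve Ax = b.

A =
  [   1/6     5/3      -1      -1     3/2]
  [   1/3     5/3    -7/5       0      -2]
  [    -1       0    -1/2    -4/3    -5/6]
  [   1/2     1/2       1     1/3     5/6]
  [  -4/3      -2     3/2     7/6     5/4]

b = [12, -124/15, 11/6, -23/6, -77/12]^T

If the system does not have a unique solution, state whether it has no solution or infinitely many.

x_1 = 5, x_2 = -5, x_3 = -6, x_4 = -6, x_5 = 5

Row-reduce the augmented matrix:
R1 ← R1 / (1/6).
R2 ← R2 − 1/3·R1.
R3 ← R3 + 1·R1.
R4 ← R4 − 1/2·R1.
R5 ← R5 + 4/3·R1.
R2 ← R2 / (-5/3).
R1 ← R1 − 10·R2.
R3 ← R3 − 10·R2.
R4 ← R4 + 9/2·R2.
R5 ← R5 − 34/3·R2.
R3 ← R3 / (-29/10).
R1 ← R1 + 12/5·R3.
R2 ← R2 + 9/25·R3.
R4 ← R4 − 119/50·R3.
R5 ← R5 + 121/50·R3.
R4 ← R4 / (767/435).
R1 ← R1 − 62/29·R4.
R2 ← R2 + 258/145·R4.
R3 ← R3 + 140/87·R4.
R5 ← R5 − 833/290·R4.
R5 ← R5 / (97937/9204).
R1 ← R1 − 5271/767·R5.
R2 ← R2 + 1878/767·R5.
R3 ← R3 − 115/767·R5.
R4 ← R4 + 3517/767·R5.
Reading off the reduced rows gives x_1 = 5, x_2 = -5, x_3 = -6, x_4 = -6, x_5 = 5.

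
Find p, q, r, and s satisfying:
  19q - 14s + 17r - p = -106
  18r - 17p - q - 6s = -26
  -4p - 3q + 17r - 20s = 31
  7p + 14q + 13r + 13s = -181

Row-reduce the augmented matrix:
R1 ← R1 / (-1).
R2 ← R2 + 17·R1.
R3 ← R3 + 4·R1.
R4 ← R4 − 7·R1.
R2 ← R2 / (-324).
R1 ← R1 + 19·R2.
R3 ← R3 + 79·R2.
R4 ← R4 − 147·R2.
R3 ← R3 / (4885/324).
R1 ← R1 + 359/324·R3.
R2 ← R2 − 271/324·R3.
R4 ← R4 − 977/108·R3.
R4 ← R4 / (163/5).
R1 ← R1 + 5454/4885·R4.
R2 ← R2 − 2076/4885·R4.
R3 ← R3 + 6664/4885·R4.
Reading off the reduced rows gives p = -1, q = -5, r = -4, s = -4.

p = -1, q = -5, r = -4, s = -4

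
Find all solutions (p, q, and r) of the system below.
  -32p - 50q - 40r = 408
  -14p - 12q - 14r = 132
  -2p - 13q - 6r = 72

Row-reduce:
R1 ← R1 / (-32).
R2 ← R2 + 14·R1.
R3 ← R3 + 2·R1.
R2 ← R2 / (79/8).
R1 ← R1 − 25/16·R2.
R3 ← R3 + 79/8·R2.
Rank is 2 with 3 unknowns, leaving r free.

infinitely many solutions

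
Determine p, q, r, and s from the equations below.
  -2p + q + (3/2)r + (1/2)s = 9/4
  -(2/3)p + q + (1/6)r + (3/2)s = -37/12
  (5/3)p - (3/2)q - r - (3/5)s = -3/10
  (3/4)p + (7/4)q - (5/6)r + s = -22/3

Row-reduce the augmented matrix:
R1 ← R1 / (-2).
R2 ← R2 + 2/3·R1.
R3 ← R3 − 5/3·R1.
R4 ← R4 − 3/4·R1.
R2 ← R2 / (2/3).
R1 ← R1 + 1/2·R2.
R3 ← R3 + 2/3·R2.
R4 ← R4 − 17/8·R2.
R3 ← R3 / (-1/12).
R1 ← R1 + 1·R3.
R2 ← R2 + 1/2·R3.
R4 ← R4 − 19/24·R3.
R4 ← R4 / (629/80).
R1 ← R1 + 261/20·R4.
R2 ← R2 + 49/10·R4.
R3 ← R3 + 69/5·R4.
Reading off the reduced rows gives p = -3, q = -2, r = -1/2, s = -2.

p = -3, q = -2, r = -1/2, s = -2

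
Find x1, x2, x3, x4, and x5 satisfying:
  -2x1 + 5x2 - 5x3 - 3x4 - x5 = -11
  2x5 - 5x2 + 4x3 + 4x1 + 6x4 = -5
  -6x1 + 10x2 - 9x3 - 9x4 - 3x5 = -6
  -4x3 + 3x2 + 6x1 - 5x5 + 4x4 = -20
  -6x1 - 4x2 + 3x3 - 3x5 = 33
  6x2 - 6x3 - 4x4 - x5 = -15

x1 = -1, x2 = -3, x3 = 2, x4 = -3, x5 = -3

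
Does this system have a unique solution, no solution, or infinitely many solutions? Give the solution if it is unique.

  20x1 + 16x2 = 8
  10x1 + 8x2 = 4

infinitely many solutions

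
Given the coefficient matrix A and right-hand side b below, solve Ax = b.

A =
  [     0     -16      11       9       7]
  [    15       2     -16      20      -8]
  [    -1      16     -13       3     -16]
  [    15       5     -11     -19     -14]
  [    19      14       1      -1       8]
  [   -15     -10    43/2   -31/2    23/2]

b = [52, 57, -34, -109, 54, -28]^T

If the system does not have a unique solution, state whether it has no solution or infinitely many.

Row-reduce:
Swap R1 and R2.
R1 ← R1 / (15).
R3 ← R3 + 1·R1.
R4 ← R4 − 15·R1.
R5 ← R5 − 19·R1.
R6 ← R6 + 15·R1.
R2 ← R2 / (-16).
R1 ← R1 − 2/15·R2.
R3 ← R3 − 242/15·R2.
R4 ← R4 − 3·R2.
R5 ← R5 − 172/15·R2.
R6 ← R6 + 8·R2.
R3 ← R3 / (-119/40).
R1 ← R1 + 39/40·R3.
R2 ← R2 + 11/16·R3.
R4 ← R4 − 113/16·R3.
R5 ← R5 − 583/20·R3.
R4 ← R4 / (-1957/357).
R1 ← R1 + 1066/357·R4.
R2 ← R2 + 1307/357·R4.
R3 ← R3 + 1609/357·R4.
R5 ← R5 − 13268/119·R4.
R5 ← R5 / (-1218281/1957).
R1 ← R1 − 34122/1957·R5.
R2 ← R2 − 38954/1957·R5.
R3 ← R3 − 99933/3914·R5.
R4 ← R4 − 19407/3914·R5.
Row 6 reduces to 0 = 3, a contradiction. The system is inconsistent.

no solution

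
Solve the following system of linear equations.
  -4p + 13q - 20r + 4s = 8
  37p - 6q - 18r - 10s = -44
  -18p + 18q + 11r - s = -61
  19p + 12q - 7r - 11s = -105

Row-reduce:
R1 ← R1 / (-4).
R2 ← R2 − 37·R1.
R3 ← R3 + 18·R1.
R4 ← R4 − 19·R1.
R2 ← R2 / (457/4).
R1 ← R1 + 13/4·R2.
R3 ← R3 + 81/2·R2.
R4 ← R4 − 295/4·R2.
R3 ← R3 / (13271/457).
R1 ← R1 + 354/457·R3.
R2 ← R2 + 812/457·R3.
R4 ← R4 − 13271/457·R3.
Rank is 3 with 4 unknowns, leaving s free.

infinitely many solutions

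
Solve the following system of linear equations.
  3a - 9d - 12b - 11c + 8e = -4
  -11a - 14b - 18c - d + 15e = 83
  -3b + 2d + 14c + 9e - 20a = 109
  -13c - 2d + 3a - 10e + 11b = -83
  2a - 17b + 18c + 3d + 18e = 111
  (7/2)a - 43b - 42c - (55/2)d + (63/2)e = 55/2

Row-reduce:
R1 ← R1 / (3).
R2 ← R2 + 11·R1.
R3 ← R3 + 20·R1.
R4 ← R4 − 3·R1.
R5 ← R5 − 2·R1.
R6 ← R6 − 7/2·R1.
R2 ← R2 / (-58).
R1 ← R1 + 4·R2.
R3 ← R3 + 83·R2.
R4 ← R4 − 23·R2.
R5 ← R5 + 9·R2.
R6 ← R6 + 29·R2.
R3 ← R3 / (4201/174).
R1 ← R1 − 31/87·R3.
R2 ← R2 − 175/174·R3.
R4 ← R4 + 4373/174·R3.
R5 ← R5 − 5983/174·R3.
R4 ← R4 / (-68099/4201).
R1 ← R1 + 2173/4201·R4.
R2 ← R2 − 4098/4201·R4.
R3 ← R3 + 1626/4201·R4.
R5 ← R5 − 115883/4201·R4.
R5 ← R5 / (319272/68099).
R1 ← R1 + 22078/68099·R5.
R2 ← R2 + 55357/68099·R5.
R3 ← R3 + 569/68099·R5.
R4 ← R4 − 6613/68099·R5.
Row 6 reduces to 0 = -2, a contradiction. The system is inconsistent.

no solution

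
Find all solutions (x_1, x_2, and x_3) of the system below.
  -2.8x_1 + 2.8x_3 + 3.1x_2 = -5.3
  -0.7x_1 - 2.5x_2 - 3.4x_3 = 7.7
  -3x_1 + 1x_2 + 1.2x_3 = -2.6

x_1 = 0, x_2 = 1, x_3 = -3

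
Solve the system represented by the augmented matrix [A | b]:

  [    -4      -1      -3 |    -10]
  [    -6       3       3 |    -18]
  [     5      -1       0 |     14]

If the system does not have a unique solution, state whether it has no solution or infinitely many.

Row-reduce:
R1 ← R1 / (-4).
R2 ← R2 + 6·R1.
R3 ← R3 − 5·R1.
R2 ← R2 / (9/2).
R1 ← R1 − 1/4·R2.
R3 ← R3 + 9/4·R2.
Rank is 2 with 3 unknowns, leaving x_3 free.

infinitely many solutions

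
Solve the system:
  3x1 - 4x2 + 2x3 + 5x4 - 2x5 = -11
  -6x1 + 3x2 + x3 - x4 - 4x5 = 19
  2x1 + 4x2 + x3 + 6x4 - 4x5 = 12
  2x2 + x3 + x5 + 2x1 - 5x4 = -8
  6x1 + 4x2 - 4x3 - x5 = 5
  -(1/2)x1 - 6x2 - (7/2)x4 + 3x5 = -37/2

no solution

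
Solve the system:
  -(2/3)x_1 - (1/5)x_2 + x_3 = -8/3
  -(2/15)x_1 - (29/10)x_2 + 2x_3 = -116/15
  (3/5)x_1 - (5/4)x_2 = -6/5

infinitely many solutions

Row-reduce:
R1 ← R1 / (-2/3).
R2 ← R2 + 2/15·R1.
R3 ← R3 − 3/5·R1.
R2 ← R2 / (-143/50).
R1 ← R1 − 3/10·R2.
R3 ← R3 + 143/100·R2.
Rank is 2 with 3 unknowns, leaving x_3 free.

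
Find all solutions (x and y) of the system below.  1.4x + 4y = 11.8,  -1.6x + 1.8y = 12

Row-reduce the augmented matrix:
R1 ← R1 / (7/5).
R2 ← R2 + 8/5·R1.
R2 ← R2 / (223/35).
R1 ← R1 − 20/7·R2.
Reading off the reduced rows gives x = -3, y = 4.

x = -3, y = 4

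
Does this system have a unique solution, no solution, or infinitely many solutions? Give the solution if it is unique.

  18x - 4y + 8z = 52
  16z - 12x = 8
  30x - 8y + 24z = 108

infinitely many solutions

Row-reduce:
R1 ← R1 / (18).
R2 ← R2 + 12·R1.
R3 ← R3 − 30·R1.
R2 ← R2 / (-8/3).
R1 ← R1 + 2/9·R2.
R3 ← R3 + 4/3·R2.
Rank is 2 with 3 unknowns, leaving z free.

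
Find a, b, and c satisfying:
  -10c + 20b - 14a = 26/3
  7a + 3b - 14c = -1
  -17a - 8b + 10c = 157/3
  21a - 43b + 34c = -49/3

Row-reduce the augmented matrix:
R1 ← R1 / (-14).
R2 ← R2 − 7·R1.
R3 ← R3 + 17·R1.
R4 ← R4 − 21·R1.
R2 ← R2 / (13).
R1 ← R1 + 10/7·R2.
R3 ← R3 + 226/7·R2.
R4 ← R4 + 13·R2.
R3 ← R3 / (-2279/91).
R1 ← R1 + 125/91·R3.
R2 ← R2 + 19/13·R3.
R4 reduces to 0 = 0, so the extra equation is consistent.
Reading off the reduced rows gives a = -3, b = -8/3, c = -2.

a = -3, b = -8/3, c = -2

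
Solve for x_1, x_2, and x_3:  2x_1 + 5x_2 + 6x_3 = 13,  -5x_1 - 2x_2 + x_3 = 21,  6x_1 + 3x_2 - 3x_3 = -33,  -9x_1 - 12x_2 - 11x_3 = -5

x_1 = -3, x_2 = -1, x_3 = 4

Row-reduce the augmented matrix:
R1 ← R1 / (2).
R2 ← R2 + 5·R1.
R3 ← R3 − 6·R1.
R4 ← R4 + 9·R1.
R2 ← R2 / (21/2).
R1 ← R1 − 5/2·R2.
R3 ← R3 + 12·R2.
R4 ← R4 − 21/2·R2.
R3 ← R3 / (-19/7).
R1 ← R1 + 17/21·R3.
R2 ← R2 − 32/21·R3.
R4 reduces to 0 = 0, so the extra equation is consistent.
Reading off the reduced rows gives x_1 = -3, x_2 = -1, x_3 = 4.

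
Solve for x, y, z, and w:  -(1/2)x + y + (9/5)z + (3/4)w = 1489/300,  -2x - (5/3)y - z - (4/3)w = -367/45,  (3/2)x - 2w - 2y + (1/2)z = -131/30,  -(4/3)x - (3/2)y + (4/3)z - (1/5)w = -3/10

Row-reduce the augmented matrix:
R1 ← R1 / (-1/2).
R2 ← R2 + 2·R1.
R3 ← R3 − 3/2·R1.
R4 ← R4 + 4/3·R1.
R2 ← R2 / (-17/3).
R1 ← R1 + 2·R2.
R3 ← R3 − 1·R2.
R4 ← R4 + 25/6·R2.
R3 ← R3 / (757/170).
R1 ← R1 + 12/17·R3.
R2 ← R2 − 123/85·R3.
R4 ← R4 − 1307/510·R3.
R4 ← R4 / (19417/15140).
R1 ← R1 + 79/1514·R4.
R2 ← R2 − 1411/1514·R4.
R3 ← R3 + 175/1514·R4.
Reading off the reduced rows gives x = 1, y = 1/3, z = 8/5, w = 3.

x = 1, y = 1/3, z = 8/5, w = 3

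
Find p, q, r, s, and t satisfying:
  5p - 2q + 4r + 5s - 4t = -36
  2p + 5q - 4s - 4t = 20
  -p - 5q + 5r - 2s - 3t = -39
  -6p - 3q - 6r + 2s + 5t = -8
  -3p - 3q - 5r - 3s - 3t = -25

Row-reduce the augmented matrix:
R1 ← R1 / (5).
R2 ← R2 − 2·R1.
R3 ← R3 + 1·R1.
R4 ← R4 + 6·R1.
R5 ← R5 + 3·R1.
R2 ← R2 / (29/5).
R1 ← R1 + 2/5·R2.
R3 ← R3 + 27/5·R2.
R4 ← R4 + 27/5·R2.
R5 ← R5 + 21/5·R2.
R3 ← R3 / (125/29).
R1 ← R1 − 20/29·R3.
R2 ← R2 + 8/29·R3.
R4 ← R4 + 78/29·R3.
R5 ← R5 + 109/29·R3.
R4 ← R4 / (-212/125).
R1 ← R1 − 41/25·R4.
R2 ← R2 + 182/125·R4.
R3 ← R3 + 191/125·R4.
R5 ← R5 + 1261/125·R4.
R5 ← R5 / (4685/212).
R1 ← R1 + 1189/212·R5.
R2 ← R2 − 443/106·R5.
R3 ← R3 − 811/212·R5.
R4 ← R4 − 725/212·R5.
Reading off the reduced rows gives p = 4, q = 4, r = -1, s = -4, t = 6.

p = 4, q = 4, r = -1, s = -4, t = 6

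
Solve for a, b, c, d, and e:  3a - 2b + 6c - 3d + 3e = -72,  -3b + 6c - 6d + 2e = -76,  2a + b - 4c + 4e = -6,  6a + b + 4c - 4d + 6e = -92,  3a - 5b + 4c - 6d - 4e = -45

Row-reduce the augmented matrix:
R1 ← R1 / (3).
R3 ← R3 − 2·R1.
R4 ← R4 − 6·R1.
R5 ← R5 − 3·R1.
R2 ← R2 / (-3).
R1 ← R1 + 2/3·R2.
R3 ← R3 − 7/3·R2.
R4 ← R4 − 5·R2.
R5 ← R5 + 3·R2.
R3 ← R3 / (-10/3).
R1 ← R1 − 2/3·R3.
R2 ← R2 + 2·R3.
R4 ← R4 − 2·R3.
R5 ← R5 + 8·R3.
R4 ← R4 / (-48/5).
R1 ← R1 + 1/5·R4.
R2 ← R2 − 18/5·R4.
R3 ← R3 − 4/5·R4.
R5 ← R5 − 47/5·R4.
R5 ← R5 / (-877/72).
R1 ← R1 − 83/72·R5.
R2 ← R2 + 3/4·R5.
R3 ← R3 + 11/18·R5.
R4 ← R4 + 41/72·R5.
Reading off the reduced rows gives a = -3, b = 0, c = -5, d = 6, e = -5.

a = -3, b = 0, c = -5, d = 6, e = -5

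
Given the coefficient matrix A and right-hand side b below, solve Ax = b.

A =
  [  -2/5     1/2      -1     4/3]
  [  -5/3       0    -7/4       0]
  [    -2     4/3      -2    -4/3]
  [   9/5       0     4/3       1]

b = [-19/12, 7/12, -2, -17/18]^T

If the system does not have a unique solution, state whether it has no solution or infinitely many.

x_1 = 0, x_2 = -5/2, x_3 = -1/3, x_4 = -1/2

Row-reduce the augmented matrix:
R1 ← R1 / (-2/5).
R2 ← R2 + 5/3·R1.
R3 ← R3 + 2·R1.
R4 ← R4 − 9/5·R1.
R2 ← R2 / (-25/12).
R1 ← R1 + 5/4·R2.
R3 ← R3 + 7/6·R2.
R4 ← R4 − 9/4·R2.
R3 ← R3 / (247/150).
R1 ← R1 − 21/20·R3.
R2 ← R2 + 29/25·R3.
R4 ← R4 + 167/300·R3.
R4 ← R4 / (-1451/2223).
R1 ← R1 − 770/247·R4.
R2 ← R2 + 192/247·R4.
R3 ← R3 + 2200/741·R4.
Reading off the reduced rows gives x_1 = 0, x_2 = -5/2, x_3 = -1/3, x_4 = -1/2.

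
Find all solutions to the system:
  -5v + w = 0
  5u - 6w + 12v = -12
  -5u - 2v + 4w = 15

Row-reduce:
Swap R1 and R2.
R1 ← R1 / (5).
R3 ← R3 + 5·R1.
R2 ← R2 / (-5).
R1 ← R1 − 12/5·R2.
R3 ← R3 − 10·R2.
Row 3 reduces to 0 = 3, a contradiction. The system is inconsistent.

no solution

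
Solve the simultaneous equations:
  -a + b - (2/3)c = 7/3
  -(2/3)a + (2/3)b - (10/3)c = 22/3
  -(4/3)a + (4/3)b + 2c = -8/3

Row-reduce:
R1 ← R1 / (-1).
R2 ← R2 + 2/3·R1.
R3 ← R3 + 4/3·R1.
R2 ← R2 / (-26/9).
R1 ← R1 − 2/3·R2.
R3 ← R3 − 26/9·R2.
Rank is 2 with 3 unknowns, leaving b free.

infinitely many solutions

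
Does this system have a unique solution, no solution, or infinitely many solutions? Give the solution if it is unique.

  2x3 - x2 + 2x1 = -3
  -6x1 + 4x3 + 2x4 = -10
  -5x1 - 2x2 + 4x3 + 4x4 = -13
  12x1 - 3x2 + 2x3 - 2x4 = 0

no solution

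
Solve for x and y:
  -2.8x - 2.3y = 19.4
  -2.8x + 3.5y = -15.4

Row-reduce the augmented matrix:
R1 ← R1 / (-14/5).
R2 ← R2 + 14/5·R1.
R2 ← R2 / (29/5).
R1 ← R1 − 23/28·R2.
Reading off the reduced rows gives x = -2, y = -6.

x = -2, y = -6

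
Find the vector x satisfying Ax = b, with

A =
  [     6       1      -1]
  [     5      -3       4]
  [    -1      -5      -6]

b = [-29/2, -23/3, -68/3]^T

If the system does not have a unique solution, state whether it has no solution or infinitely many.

Row-reduce the augmented matrix:
R1 ← R1 / (6).
R2 ← R2 − 5·R1.
R3 ← R3 + 1·R1.
R2 ← R2 / (-23/6).
R1 ← R1 − 1/6·R2.
R3 ← R3 + 29/6·R2.
R3 ← R3 / (-282/23).
R1 ← R1 − 1/23·R3.
R2 ← R2 + 29/23·R3.
Reading off the reduced rows gives x_1 = -7/3, x_2 = 2, x_3 = 5/2.

x_1 = -7/3, x_2 = 2, x_3 = 5/2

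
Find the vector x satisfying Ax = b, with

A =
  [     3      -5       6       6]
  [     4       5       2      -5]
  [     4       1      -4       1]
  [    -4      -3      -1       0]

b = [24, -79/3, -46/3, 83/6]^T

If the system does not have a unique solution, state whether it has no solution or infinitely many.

Row-reduce the augmented matrix:
R1 ← R1 / (3).
R2 ← R2 − 4·R1.
R3 ← R3 − 4·R1.
R4 ← R4 + 4·R1.
R2 ← R2 / (35/3).
R1 ← R1 + 5/3·R2.
R3 ← R3 − 23/3·R2.
R4 ← R4 + 29/3·R2.
R3 ← R3 / (-282/35).
R1 ← R1 − 8/7·R3.
R2 ← R2 + 18/35·R3.
R4 ← R4 − 71/35·R3.
R4 ← R4 / (-112/47).
R1 ← R1 − 17/47·R4.
R2 ← R2 + 57/47·R4.
R3 ← R3 + 9/47·R4.
Reading off the reduced rows gives x_1 = -7/3, x_2 = -2, x_3 = 3/2, x_4 = 2.

x_1 = -7/3, x_2 = -2, x_3 = 3/2, x_4 = 2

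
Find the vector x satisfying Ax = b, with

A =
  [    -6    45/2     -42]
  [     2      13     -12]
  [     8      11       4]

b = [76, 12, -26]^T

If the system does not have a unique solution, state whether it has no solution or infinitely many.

Row-reduce:
R1 ← R1 / (-6).
R2 ← R2 − 2·R1.
R3 ← R3 − 8·R1.
R2 ← R2 / (41/2).
R1 ← R1 + 15/4·R2.
R3 ← R3 − 41·R2.
Row 3 reduces to 0 = 2/3, a contradiction. The system is inconsistent.

no solution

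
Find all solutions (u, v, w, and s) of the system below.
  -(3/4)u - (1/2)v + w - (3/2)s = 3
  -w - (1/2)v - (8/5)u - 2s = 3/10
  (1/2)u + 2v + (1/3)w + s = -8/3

infinitely many solutions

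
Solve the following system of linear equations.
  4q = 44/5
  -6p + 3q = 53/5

p = -2/3, q = 11/5

Row-reduce the augmented matrix:
Swap R1 and R2.
R1 ← R1 / (-6).
R2 ← R2 / (4).
R1 ← R1 + 1/2·R2.
Reading off the reduced rows gives p = -2/3, q = 11/5.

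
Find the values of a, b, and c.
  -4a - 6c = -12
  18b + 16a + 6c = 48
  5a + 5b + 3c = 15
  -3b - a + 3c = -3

a = 3, b = 0, c = 0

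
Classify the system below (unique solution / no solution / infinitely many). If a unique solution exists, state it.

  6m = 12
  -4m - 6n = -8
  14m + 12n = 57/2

Row-reduce:
R1 ← R1 / (6).
R2 ← R2 + 4·R1.
R3 ← R3 − 14·R1.
R2 ← R2 / (-6).
R3 ← R3 − 12·R2.
Row 3 reduces to 0 = 1/2, a contradiction. The system is inconsistent.

no solution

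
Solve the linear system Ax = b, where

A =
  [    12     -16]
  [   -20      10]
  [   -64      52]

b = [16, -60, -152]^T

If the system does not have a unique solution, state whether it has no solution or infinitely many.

x_1 = 4, x_2 = 2

Row-reduce the augmented matrix:
R1 ← R1 / (12).
R2 ← R2 + 20·R1.
R3 ← R3 + 64·R1.
R2 ← R2 / (-50/3).
R1 ← R1 + 4/3·R2.
R3 ← R3 + 100/3·R2.
R3 reduces to 0 = 0, so the extra equation is consistent.
Reading off the reduced rows gives x_1 = 4, x_2 = 2.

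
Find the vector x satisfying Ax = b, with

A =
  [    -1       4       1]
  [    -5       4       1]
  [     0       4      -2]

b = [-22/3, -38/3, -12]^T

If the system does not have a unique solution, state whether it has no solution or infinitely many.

x_1 = 4/3, x_2 = -2, x_3 = 2

Row-reduce the augmented matrix:
R1 ← R1 / (-1).
R2 ← R2 + 5·R1.
R2 ← R2 / (-16).
R1 ← R1 + 4·R2.
R3 ← R3 − 4·R2.
R3 ← R3 / (-3).
R2 ← R2 − 1/4·R3.
Reading off the reduced rows gives x_1 = 4/3, x_2 = -2, x_3 = 2.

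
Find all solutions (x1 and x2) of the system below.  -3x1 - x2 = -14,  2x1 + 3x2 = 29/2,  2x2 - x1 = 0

no solution

Row-reduce:
R1 ← R1 / (-3).
R2 ← R2 − 2·R1.
R3 ← R3 + 1·R1.
R2 ← R2 / (7/3).
R1 ← R1 − 1/3·R2.
R3 ← R3 − 7/3·R2.
Row 3 reduces to 0 = -1/2, a contradiction. The system is inconsistent.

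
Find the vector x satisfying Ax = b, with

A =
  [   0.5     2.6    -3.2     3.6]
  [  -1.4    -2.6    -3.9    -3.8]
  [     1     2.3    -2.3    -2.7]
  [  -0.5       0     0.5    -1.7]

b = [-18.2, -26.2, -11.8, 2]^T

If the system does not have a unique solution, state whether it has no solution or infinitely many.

x_1 = 2, x_2 = 0, x_3 = 6, x_4 = 0

Row-reduce the augmented matrix:
R1 ← R1 / (1/2).
R2 ← R2 + 7/5·R1.
R3 ← R3 − 1·R1.
R4 ← R4 + 1/2·R1.
R2 ← R2 / (117/25).
R1 ← R1 − 26/5·R2.
R3 ← R3 + 29/10·R2.
R4 ← R4 − 13/5·R2.
R3 ← R3 / (-9053/2340).
R1 ← R1 − 71/9·R3.
R2 ← R2 + 643/234·R3.
R4 ← R4 − 40/9·R3.
R4 ← R4 / (-768731/90530).
R1 ← R1 + 108906/9053·R4.
R2 ← R2 − 50783/9053·R4.
R3 ← R3 − 14060/9053·R4.
Reading off the reduced rows gives x_1 = 2, x_2 = 0, x_3 = 6, x_4 = 0.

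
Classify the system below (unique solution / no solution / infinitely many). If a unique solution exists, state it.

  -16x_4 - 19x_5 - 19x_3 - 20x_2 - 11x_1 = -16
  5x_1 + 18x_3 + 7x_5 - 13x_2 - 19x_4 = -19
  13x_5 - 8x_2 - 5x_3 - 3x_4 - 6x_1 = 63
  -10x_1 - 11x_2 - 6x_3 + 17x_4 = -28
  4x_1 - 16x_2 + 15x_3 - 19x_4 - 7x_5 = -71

x_1 = -1, x_2 = 2, x_3 = -3, x_4 = -2, x_5 = 4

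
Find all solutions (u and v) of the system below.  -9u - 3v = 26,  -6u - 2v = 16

no solution

Row-reduce:
R1 ← R1 / (-9).
R2 ← R2 + 6·R1.
Row 2 reduces to 0 = -4/3, a contradiction. The system is inconsistent.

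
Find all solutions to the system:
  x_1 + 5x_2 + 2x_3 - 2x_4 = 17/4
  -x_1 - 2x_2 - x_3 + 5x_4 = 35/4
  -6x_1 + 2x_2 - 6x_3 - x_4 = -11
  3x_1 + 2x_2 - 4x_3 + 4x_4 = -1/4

Row-reduce the augmented matrix:
R2 ← R2 + 1·R1.
R3 ← R3 + 6·R1.
R4 ← R4 − 3·R1.
R2 ← R2 / (3).
R1 ← R1 − 5·R2.
R3 ← R3 − 32·R2.
R4 ← R4 + 13·R2.
R3 ← R3 / (-14/3).
R1 ← R1 − 1/3·R3.
R2 ← R2 − 1/3·R3.
R4 ← R4 + 17/3·R3.
R4 ← R4 / (1087/14).
R1 ← R1 + 143/14·R4.
R2 ← R2 + 31/14·R4.
R3 ← R3 − 135/14·R4.
Reading off the reduced rows gives x_1 = -3/4, x_2 = 1, x_3 = 5/2, x_4 = 5/2.

x_1 = -3/4, x_2 = 1, x_3 = 5/2, x_4 = 5/2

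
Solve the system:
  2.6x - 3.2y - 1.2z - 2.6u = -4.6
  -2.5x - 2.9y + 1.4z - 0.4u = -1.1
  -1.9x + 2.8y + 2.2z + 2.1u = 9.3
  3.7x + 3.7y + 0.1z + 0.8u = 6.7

Row-reduce the augmented matrix:
R1 ← R1 / (13/5).
R2 ← R2 + 5/2·R1.
R3 ← R3 + 19/10·R1.
R4 ← R4 − 37/10·R1.
R2 ← R2 / (-777/130).
R1 ← R1 + 16/13·R2.
R3 ← R3 − 6/13·R2.
R4 ← R4 − 1073/130·R2.
R3 ← R3 / (1738/1295).
R1 ← R1 + 398/777·R3.
R2 ← R2 + 32/777·R3.
R4 ← R4 − 451/210·R3.
R4 ← R4 / (843/1580).
R1 ← R1 + 358/869·R4.
R2 ← R2 − 421/869·R4.
R3 ← R3 + 31/1738·R4.
Reading off the reduced rows gives x = -1, y = 4, z = 4, u = -6.

x = -1, y = 4, z = 4, u = -6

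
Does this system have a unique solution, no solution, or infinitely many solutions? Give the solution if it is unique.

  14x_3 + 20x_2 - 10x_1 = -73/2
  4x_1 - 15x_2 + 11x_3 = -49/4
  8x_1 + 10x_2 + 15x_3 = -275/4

x_1 = -5/2, x_2 = -3/2, x_3 = -9/4

Row-reduce the augmented matrix:
R1 ← R1 / (-10).
R2 ← R2 − 4·R1.
R3 ← R3 − 8·R1.
R2 ← R2 / (-7).
R1 ← R1 + 2·R2.
R3 ← R3 − 26·R2.
R3 ← R3 / (615/7).
R1 ← R1 + 43/7·R3.
R2 ← R2 + 83/35·R3.
Reading off the reduced rows gives x_1 = -5/2, x_2 = -3/2, x_3 = -9/4.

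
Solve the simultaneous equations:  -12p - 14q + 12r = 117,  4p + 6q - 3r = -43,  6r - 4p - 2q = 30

no solution

Row-reduce:
R1 ← R1 / (-12).
R2 ← R2 − 4·R1.
R3 ← R3 + 4·R1.
R2 ← R2 / (4/3).
R1 ← R1 − 7/6·R2.
R3 ← R3 − 8/3·R2.
Row 3 reduces to 0 = -1, a contradiction. The system is inconsistent.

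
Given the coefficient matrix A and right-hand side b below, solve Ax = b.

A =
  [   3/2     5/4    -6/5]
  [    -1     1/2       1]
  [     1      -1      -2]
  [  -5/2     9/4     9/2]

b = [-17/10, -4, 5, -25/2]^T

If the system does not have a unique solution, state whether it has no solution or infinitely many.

no solution

Row-reduce:
R1 ← R1 / (3/2).
R2 ← R2 + 1·R1.
R3 ← R3 − 1·R1.
R4 ← R4 + 5/2·R1.
R2 ← R2 / (4/3).
R1 ← R1 − 5/6·R2.
R3 ← R3 + 11/6·R2.
R4 ← R4 − 13/3·R2.
R3 ← R3 / (-37/40).
R1 ← R1 + 37/40·R3.
R2 ← R2 − 3/20·R3.
R4 ← R4 − 37/20·R3.
Row 4 reduces to 0 = -1/2, a contradiction. The system is inconsistent.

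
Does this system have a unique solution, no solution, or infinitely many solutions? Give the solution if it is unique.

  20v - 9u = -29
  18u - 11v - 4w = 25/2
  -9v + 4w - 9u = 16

no solution

Row-reduce:
R1 ← R1 / (-9).
R2 ← R2 − 18·R1.
R3 ← R3 + 9·R1.
R2 ← R2 / (29).
R1 ← R1 + 20/9·R2.
R3 ← R3 + 29·R2.
Row 3 reduces to 0 = -1/2, a contradiction. The system is inconsistent.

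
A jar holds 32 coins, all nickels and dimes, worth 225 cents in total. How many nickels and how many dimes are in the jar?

nickels: 19, dimes: 13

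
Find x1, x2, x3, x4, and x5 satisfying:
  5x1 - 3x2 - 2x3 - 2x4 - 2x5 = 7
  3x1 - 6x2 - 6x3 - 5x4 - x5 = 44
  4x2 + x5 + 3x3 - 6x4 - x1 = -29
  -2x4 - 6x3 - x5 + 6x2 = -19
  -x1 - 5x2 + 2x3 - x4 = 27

x1 = -3, x2 = -6, x3 = -3, x4 = 0, x5 = 1

Row-reduce the augmented matrix:
R1 ← R1 / (5).
R2 ← R2 − 3·R1.
R3 ← R3 + 1·R1.
R5 ← R5 + 1·R1.
R2 ← R2 / (-21/5).
R1 ← R1 + 3/5·R2.
R3 ← R3 − 17/5·R2.
R4 ← R4 − 6·R2.
R5 ← R5 + 28/5·R2.
R3 ← R3 / (-9/7).
R1 ← R1 − 2/7·R3.
R2 ← R2 − 8/7·R3.
R4 ← R4 + 90/7·R3.
R5 ← R5 − 8·R3.
R4 ← R4 / (262/3).
R1 ← R1 + 53/27·R4.
R2 ← R2 + 203/27·R4.
R3 ← R3 − 199/27·R4.
R5 ← R5 + 1493/27·R4.
R5 ← R5 / (-315/262).
R1 ← R1 + 117/262·R5.
R2 ← R2 + 23/262·R5.
R3 ← R3 − 29/262·R5.
R4 ← R4 + 25/262·R5.
Reading off the reduced rows gives x1 = -3, x2 = -6, x3 = -3, x4 = 0, x5 = 1.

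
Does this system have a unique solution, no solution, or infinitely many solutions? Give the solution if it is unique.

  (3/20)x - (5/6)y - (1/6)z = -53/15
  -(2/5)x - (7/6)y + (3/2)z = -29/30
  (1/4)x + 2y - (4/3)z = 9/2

Row-reduce:
R1 ← R1 / (3/20).
R2 ← R2 + 2/5·R1.
R3 ← R3 − 1/4·R1.
R2 ← R2 / (-61/18).
R1 ← R1 + 50/9·R2.
R3 ← R3 − 61/18·R2.
Rank is 2 with 3 unknowns, leaving z free.

infinitely many solutions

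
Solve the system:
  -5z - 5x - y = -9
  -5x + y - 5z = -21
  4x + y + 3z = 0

Row-reduce the augmented matrix:
R1 ← R1 / (-5).
R2 ← R2 + 5·R1.
R3 ← R3 − 4·R1.
R2 ← R2 / (2).
R1 ← R1 − 1/5·R2.
R3 ← R3 − 1/5·R2.
R3 ← R3 / (-1).
R1 ← R1 − 1·R3.
Reading off the reduced rows gives x = -3, y = -6, z = 6.

x = -3, y = -6, z = 6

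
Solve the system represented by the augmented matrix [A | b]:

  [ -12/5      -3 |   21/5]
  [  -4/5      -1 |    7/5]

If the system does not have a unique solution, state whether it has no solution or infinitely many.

infinitely many solutions

Row-reduce:
R1 ← R1 / (-12/5).
R2 ← R2 + 4/5·R1.
Rank is 1 with 2 unknowns, leaving x_2 free.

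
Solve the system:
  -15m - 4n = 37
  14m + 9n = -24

m = -3, n = 2

Row-reduce the augmented matrix:
R1 ← R1 / (-15).
R2 ← R2 − 14·R1.
R2 ← R2 / (79/15).
R1 ← R1 − 4/15·R2.
Reading off the reduced rows gives m = -3, n = 2.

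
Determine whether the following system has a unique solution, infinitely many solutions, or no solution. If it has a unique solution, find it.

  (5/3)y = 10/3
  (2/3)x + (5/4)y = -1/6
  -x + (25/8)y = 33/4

no solution

Row-reduce:
Swap R1 and R2.
R1 ← R1 / (2/3).
R3 ← R3 + 1·R1.
R2 ← R2 / (5/3).
R1 ← R1 − 15/8·R2.
R3 ← R3 − 5·R2.
Row 3 reduces to 0 = -2, a contradiction. The system is inconsistent.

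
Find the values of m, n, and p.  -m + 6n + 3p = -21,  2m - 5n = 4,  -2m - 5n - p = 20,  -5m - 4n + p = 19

Row-reduce the augmented matrix:
R1 ← R1 / (-1).
R2 ← R2 − 2·R1.
R3 ← R3 + 2·R1.
R4 ← R4 + 5·R1.
R2 ← R2 / (7).
R1 ← R1 + 6·R2.
R3 ← R3 + 17·R2.
R4 ← R4 + 34·R2.
R3 ← R3 / (53/7).
R1 ← R1 − 15/7·R3.
R2 ← R2 − 6/7·R3.
R4 ← R4 − 106/7·R3.
R4 reduces to 0 = 0, so the extra equation is consistent.
Reading off the reduced rows gives m = -3, n = -2, p = -4.

m = -3, n = -2, p = -4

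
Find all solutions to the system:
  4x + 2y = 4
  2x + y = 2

infinitely many solutions

Row-reduce:
R1 ← R1 / (4).
R2 ← R2 − 2·R1.
Rank is 1 with 2 unknowns, leaving y free.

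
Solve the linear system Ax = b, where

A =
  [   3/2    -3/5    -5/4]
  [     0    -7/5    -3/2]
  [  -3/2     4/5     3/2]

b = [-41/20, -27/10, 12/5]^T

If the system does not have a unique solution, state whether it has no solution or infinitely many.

x_1 = -1, x_2 = 3, x_3 = -1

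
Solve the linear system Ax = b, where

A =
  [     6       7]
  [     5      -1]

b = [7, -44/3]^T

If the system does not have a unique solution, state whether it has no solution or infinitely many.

x_1 = -7/3, x_2 = 3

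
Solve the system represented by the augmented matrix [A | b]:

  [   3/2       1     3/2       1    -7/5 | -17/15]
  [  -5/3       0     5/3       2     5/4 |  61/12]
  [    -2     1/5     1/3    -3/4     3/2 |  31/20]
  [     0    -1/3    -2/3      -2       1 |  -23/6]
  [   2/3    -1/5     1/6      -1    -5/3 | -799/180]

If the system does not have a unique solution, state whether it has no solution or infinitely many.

x_1 = -3/2, x_2 = 3/2, x_3 = -3/2, x_4 = 7/3, x_5 = 1/3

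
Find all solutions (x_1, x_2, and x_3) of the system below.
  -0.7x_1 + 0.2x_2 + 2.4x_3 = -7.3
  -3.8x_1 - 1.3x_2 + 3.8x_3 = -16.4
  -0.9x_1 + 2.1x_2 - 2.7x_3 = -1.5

x_1 = 3, x_2 = -2, x_3 = -2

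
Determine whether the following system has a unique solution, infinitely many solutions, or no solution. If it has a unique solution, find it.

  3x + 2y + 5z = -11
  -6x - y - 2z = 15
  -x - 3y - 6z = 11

Row-reduce the augmented matrix:
R1 ← R1 / (3).
R2 ← R2 + 6·R1.
R3 ← R3 + 1·R1.
R2 ← R2 / (3).
R1 ← R1 − 2/3·R2.
R3 ← R3 + 7/3·R2.
R3 ← R3 / (17/9).
R1 ← R1 + 1/9·R3.
R2 ← R2 − 8/3·R3.
Reading off the reduced rows gives x = -2, y = -5, z = 1.

x = -2, y = -5, z = 1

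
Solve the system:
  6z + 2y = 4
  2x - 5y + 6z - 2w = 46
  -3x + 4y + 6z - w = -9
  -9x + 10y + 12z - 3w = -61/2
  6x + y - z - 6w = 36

Row-reduce:
Swap R1 and R2.
R1 ← R1 / (2).
R3 ← R3 + 3·R1.
R4 ← R4 + 9·R1.
R5 ← R5 − 6·R1.
R2 ← R2 / (2).
R1 ← R1 + 5/2·R2.
R3 ← R3 + 7/2·R2.
R4 ← R4 + 25/2·R2.
R5 ← R5 − 16·R2.
R3 ← R3 / (51/2).
R1 ← R1 − 21/2·R3.
R2 ← R2 − 3·R3.
R4 ← R4 − 153/2·R3.
R5 ← R5 + 67·R3.
Swap R4 and R5.
R4 ← R4 / (-536/51).
R1 ← R1 − 11/17·R4.
R2 ← R2 − 8/17·R4.
R3 ← R3 + 8/51·R4.
Row 5 reduces to 0 = 1/2, a contradiction. The system is inconsistent.

no solution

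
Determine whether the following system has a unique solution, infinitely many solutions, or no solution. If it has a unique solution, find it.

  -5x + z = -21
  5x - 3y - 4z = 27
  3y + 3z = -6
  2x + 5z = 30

Row-reduce the augmented matrix:
R1 ← R1 / (-5).
R2 ← R2 − 5·R1.
R4 ← R4 − 2·R1.
R2 ← R2 / (-3).
R3 ← R3 − 3·R2.
Swap R3 and R4.
R3 ← R3 / (27/5).
R1 ← R1 + 1/5·R3.
R2 ← R2 − 1·R3.
R4 reduces to 0 = 0, so the extra equation is consistent.
Reading off the reduced rows gives x = 5, y = -6, z = 4.

x = 5, y = -6, z = 4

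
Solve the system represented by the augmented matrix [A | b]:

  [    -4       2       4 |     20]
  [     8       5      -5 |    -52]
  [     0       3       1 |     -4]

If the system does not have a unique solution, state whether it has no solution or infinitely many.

infinitely many solutions

Row-reduce:
R1 ← R1 / (-4).
R2 ← R2 − 8·R1.
R2 ← R2 / (9).
R1 ← R1 + 1/2·R2.
R3 ← R3 − 3·R2.
Rank is 2 with 3 unknowns, leaving x_3 free.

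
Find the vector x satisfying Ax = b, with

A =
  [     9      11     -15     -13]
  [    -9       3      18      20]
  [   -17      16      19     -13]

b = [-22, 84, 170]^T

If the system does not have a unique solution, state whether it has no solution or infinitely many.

infinitely many solutions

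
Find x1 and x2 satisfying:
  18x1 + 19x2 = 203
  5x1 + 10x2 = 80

x1 = 6, x2 = 5

Row-reduce the augmented matrix:
R1 ← R1 / (18).
R2 ← R2 − 5·R1.
R2 ← R2 / (85/18).
R1 ← R1 − 19/18·R2.
Reading off the reduced rows gives x1 = 6, x2 = 5.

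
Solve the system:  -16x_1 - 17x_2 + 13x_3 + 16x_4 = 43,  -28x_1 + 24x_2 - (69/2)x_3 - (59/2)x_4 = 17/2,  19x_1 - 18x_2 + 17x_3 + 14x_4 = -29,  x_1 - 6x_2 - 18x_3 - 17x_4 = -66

no solution

Row-reduce:
R1 ← R1 / (-16).
R2 ← R2 + 28·R1.
R3 ← R3 − 19·R1.
R4 ← R4 − 1·R1.
R2 ← R2 / (215/4).
R1 ← R1 − 17/16·R2.
R3 ← R3 + 611/16·R2.
R4 ← R4 + 113/16·R2.
R3 ← R3 / (-14167/1720).
R1 ← R1 − 549/1720·R3.
R2 ← R2 + 229/215·R3.
R4 ← R4 + 42501/1720·R3.
Row 4 reduces to 0 = 4, a contradiction. The system is inconsistent.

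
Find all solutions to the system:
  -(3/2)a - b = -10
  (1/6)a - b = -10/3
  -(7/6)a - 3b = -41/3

no solution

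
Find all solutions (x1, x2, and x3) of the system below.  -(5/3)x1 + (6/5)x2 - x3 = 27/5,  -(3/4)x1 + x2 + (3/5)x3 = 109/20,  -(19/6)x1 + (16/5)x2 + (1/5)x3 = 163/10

infinitely many solutions

Row-reduce:
R1 ← R1 / (-5/3).
R2 ← R2 + 3/4·R1.
R3 ← R3 + 19/6·R1.
R2 ← R2 / (23/50).
R1 ← R1 + 18/25·R2.
R3 ← R3 − 23/25·R2.
Rank is 2 with 3 unknowns, leaving x3 free.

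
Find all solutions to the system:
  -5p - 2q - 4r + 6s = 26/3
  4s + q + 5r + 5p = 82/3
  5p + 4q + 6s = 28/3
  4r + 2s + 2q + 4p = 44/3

p = 2/3, q = -3, r = 3, s = 3

Row-reduce the augmented matrix:
R1 ← R1 / (-5).
R2 ← R2 − 5·R1.
R3 ← R3 − 5·R1.
R4 ← R4 − 4·R1.
R2 ← R2 / (-1).
R1 ← R1 − 2/5·R2.
R3 ← R3 − 2·R2.
R4 ← R4 − 2/5·R2.
R3 ← R3 / (-2).
R1 ← R1 − 6/5·R3.
R2 ← R2 + 1·R3.
R4 ← R4 − 6/5·R3.
R4 ← R4 / (30).
R1 ← R1 − 22·R4.
R2 ← R2 + 26·R4.
R3 ← R3 + 16·R4.
Reading off the reduced rows gives p = 2/3, q = -3, r = 3, s = 3.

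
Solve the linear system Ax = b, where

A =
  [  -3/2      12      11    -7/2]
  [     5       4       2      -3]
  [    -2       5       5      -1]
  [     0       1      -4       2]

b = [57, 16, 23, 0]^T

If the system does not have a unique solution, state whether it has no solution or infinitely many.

Row-reduce:
R1 ← R1 / (-3/2).
R2 ← R2 − 5·R1.
R3 ← R3 + 2·R1.
R2 ← R2 / (44).
R1 ← R1 + 8·R2.
R3 ← R3 + 11·R2.
R4 ← R4 − 1·R2.
Swap R3 and R4.
R3 ← R3 / (-161/33).
R1 ← R1 + 10/33·R3.
R2 ← R2 − 29/33·R3.
Row 4 reduces to 0 = -3/2, a contradiction. The system is inconsistent.

no solution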